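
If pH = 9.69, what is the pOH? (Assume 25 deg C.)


At 25 deg C, pH + pOH = 14.
pOH = 14 - pH = 14 - 9.69
pOH = 4.31:

4.31


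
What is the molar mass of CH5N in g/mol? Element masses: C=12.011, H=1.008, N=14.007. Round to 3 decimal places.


M = sum(count * atomic_mass) over atoms.
M = 1*12.011 + 5*1.008 + 1*14.007
M = 12.011 + 5.04 + 14.007
M = 31.058 g/mol, rounded to 3 dp:

31.058 g/mol


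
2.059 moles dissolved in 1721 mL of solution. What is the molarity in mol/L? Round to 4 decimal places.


Convert volume to liters: V_L = V_mL / 1000.
V_L = 1721 / 1000 = 1.721 L
M = n / V_L = 2.059 / 1.721
M = 1.19639744 mol/L, rounded to 4 dp:

1.1964 mol/L


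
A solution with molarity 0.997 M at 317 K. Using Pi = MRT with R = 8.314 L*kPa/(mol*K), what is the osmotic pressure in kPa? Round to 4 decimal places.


Osmotic pressure (van't Hoff): Pi = M*R*T.
RT = 8.314 * 317 = 2635.538
Pi = 0.997 * 2635.538
Pi = 2627.631386 kPa, rounded to 4 dp:

2627.6314 kPa


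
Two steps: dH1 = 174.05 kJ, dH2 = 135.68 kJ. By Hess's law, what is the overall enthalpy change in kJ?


Hess's law: enthalpy is a state function, so add the step enthalpies.
dH_total = dH1 + dH2 = 174.05 + (135.68)
dH_total = 309.73 kJ:

309.73 kJ


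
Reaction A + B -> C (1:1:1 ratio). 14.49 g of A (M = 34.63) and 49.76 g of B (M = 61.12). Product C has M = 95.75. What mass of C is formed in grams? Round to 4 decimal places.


Find moles of each reactant; the smaller value is the limiting reagent in a 1:1:1 reaction, so moles_C equals moles of the limiter.
n_A = mass_A / M_A = 14.49 / 34.63 = 0.418423 mol
n_B = mass_B / M_B = 49.76 / 61.12 = 0.814136 mol
Limiting reagent: A (smaller), n_limiting = 0.418423 mol
mass_C = n_limiting * M_C = 0.418423 * 95.75
mass_C = 40.06400225 g, rounded to 4 dp:

40.0640 g


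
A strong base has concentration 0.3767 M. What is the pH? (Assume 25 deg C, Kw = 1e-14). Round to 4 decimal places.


A strong base dissociates completely, so [OH-] equals the given concentration.
pOH = -log10([OH-]) = -log10(0.3767) = 0.424004
pH = 14 - pOH = 14 - 0.424004
pH = 13.575996, rounded to 4 dp:

13.5760


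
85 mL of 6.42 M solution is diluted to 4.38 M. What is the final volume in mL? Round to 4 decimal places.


Dilution: M1*V1 = M2*V2, solve for V2.
V2 = M1*V1 / M2
V2 = 6.42 * 85 / 4.38
V2 = 545.7 / 4.38
V2 = 124.5890411 mL, rounded to 4 dp:

124.5890 mL


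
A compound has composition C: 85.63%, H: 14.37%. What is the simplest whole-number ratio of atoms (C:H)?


Assume 100 g of compound, divide each mass% by atomic mass to get moles, then normalize by the smallest to get a raw atom ratio.
Moles per 100 g: C: 85.63/12.011 = 7.1293, H: 14.37/1.008 = 14.256
Raw ratio (divide by min = 7.1293): C: 1.0, H: 2.0
Multiply by 1 to clear fractions: C: 1.0 ~= 1, H: 2.0 ~= 2
Reduce by GCD to get the simplest whole-number ratio:

1:2


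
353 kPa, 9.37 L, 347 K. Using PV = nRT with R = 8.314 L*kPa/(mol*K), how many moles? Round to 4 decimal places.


PV = nRT, solve for n = PV / (RT).
PV = 353 * 9.37 = 3307.61
RT = 8.314 * 347 = 2884.958
n = 3307.61 / 2884.958
n = 1.14650196 mol, rounded to 4 dp:

1.1465 mol


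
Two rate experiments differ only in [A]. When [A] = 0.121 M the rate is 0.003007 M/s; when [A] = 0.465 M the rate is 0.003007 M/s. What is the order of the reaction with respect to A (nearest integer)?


Rate is proportional to [A]^n, so rate2/rate1 = ([A]2/[A]1)^n. Take logs to solve for n.
rate2/rate1 = 0.003007 / 0.003007 = 1.0
[A]2/[A]1 = 0.465 / 0.121 = 3.843
n = ln(1.0) / ln(3.843) = 0.0
Nearest integer order:

0


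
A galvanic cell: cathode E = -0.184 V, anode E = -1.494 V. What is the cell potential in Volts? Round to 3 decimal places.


Standard cell potential: E_cell = E_cathode - E_anode.
E_cell = -0.184 - (-1.494)
E_cell = 1.31 V, rounded to 3 dp:

1.310 V


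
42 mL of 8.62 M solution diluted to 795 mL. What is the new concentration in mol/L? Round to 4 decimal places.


Dilution: M1*V1 = M2*V2, solve for M2.
M2 = M1*V1 / V2
M2 = 8.62 * 42 / 795
M2 = 362.04 / 795
M2 = 0.45539623 mol/L, rounded to 4 dp:

0.4554 mol/L


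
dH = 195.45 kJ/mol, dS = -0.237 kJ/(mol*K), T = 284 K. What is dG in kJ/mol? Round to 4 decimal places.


Gibbs: dG = dH - T*dS (consistent units, dS already in kJ/(mol*K)).
T*dS = 284 * -0.237 = -67.308
dG = 195.45 - (-67.308)
dG = 262.758 kJ/mol, rounded to 4 dp:

262.7580 kJ/mol


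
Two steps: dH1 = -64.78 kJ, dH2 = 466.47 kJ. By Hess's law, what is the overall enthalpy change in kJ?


Hess's law: enthalpy is a state function, so add the step enthalpies.
dH_total = dH1 + dH2 = -64.78 + (466.47)
dH_total = 401.69 kJ:

401.69 kJ


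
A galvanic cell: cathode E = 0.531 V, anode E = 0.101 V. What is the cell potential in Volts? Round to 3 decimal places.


Standard cell potential: E_cell = E_cathode - E_anode.
E_cell = 0.531 - (0.101)
E_cell = 0.43 V, rounded to 3 dp:

0.430 V


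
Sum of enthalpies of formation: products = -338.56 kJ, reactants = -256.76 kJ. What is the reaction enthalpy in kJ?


dH_rxn = sum(dH_f products) - sum(dH_f reactants)
dH_rxn = -338.56 - (-256.76)
dH_rxn = -81.8 kJ:

-81.80 kJ


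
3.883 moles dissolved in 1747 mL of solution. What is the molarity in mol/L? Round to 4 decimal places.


Convert volume to liters: V_L = V_mL / 1000.
V_L = 1747 / 1000 = 1.747 L
M = n / V_L = 3.883 / 1.747
M = 2.22266743 mol/L, rounded to 4 dp:

2.2227 mol/L


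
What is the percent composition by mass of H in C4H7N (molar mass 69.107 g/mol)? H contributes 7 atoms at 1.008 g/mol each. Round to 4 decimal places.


pct = 100 * (n_elem * M_elem) / M_total
mass_contribution = 7 * 1.008 = 7.056 g/mol
pct = 100 * 7.056 / 69.107
pct = 10.21025366 %, rounded to 4 dp:

10.2103 %


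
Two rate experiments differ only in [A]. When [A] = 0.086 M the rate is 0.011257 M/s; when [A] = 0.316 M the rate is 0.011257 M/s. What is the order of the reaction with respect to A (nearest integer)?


Rate is proportional to [A]^n, so rate2/rate1 = ([A]2/[A]1)^n. Take logs to solve for n.
rate2/rate1 = 0.011257 / 0.011257 = 1.0
[A]2/[A]1 = 0.316 / 0.086 = 3.6744
n = ln(1.0) / ln(3.6744) = 0.0
Nearest integer order:

0


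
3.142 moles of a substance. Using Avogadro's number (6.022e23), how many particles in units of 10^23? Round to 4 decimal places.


N = n * NA, then divide by 1e23 for the requested units.
N / 1e23 = n * 6.022
N / 1e23 = 3.142 * 6.022
N / 1e23 = 18.921124, rounded to 4 dp:

18.9211


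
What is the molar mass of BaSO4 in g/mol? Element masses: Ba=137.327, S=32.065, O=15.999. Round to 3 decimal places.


M = sum(count * atomic_mass) over atoms.
M = 1*137.327 + 1*32.065 + 4*15.999
M = 137.327 + 32.065 + 63.996
M = 233.388 g/mol, rounded to 3 dp:

233.388 g/mol


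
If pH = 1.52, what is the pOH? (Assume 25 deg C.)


At 25 deg C, pH + pOH = 14.
pOH = 14 - pH = 14 - 1.52
pOH = 12.48:

12.48


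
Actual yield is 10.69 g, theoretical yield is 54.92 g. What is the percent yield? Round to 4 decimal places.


% yield = 100 * actual / theoretical
% yield = 100 * 10.69 / 54.92
% yield = 19.46467589 %, rounded to 4 dp:

19.4647 %


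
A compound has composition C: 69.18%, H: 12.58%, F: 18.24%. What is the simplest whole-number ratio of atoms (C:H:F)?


Assume 100 g of compound, divide each mass% by atomic mass to get moles, then normalize by the smallest to get a raw atom ratio.
Moles per 100 g: C: 69.18/12.011 = 5.7597, H: 12.58/1.008 = 12.4802, F: 18.24/18.998 = 0.9601
Raw ratio (divide by min = 0.9601): C: 5.999, H: 12.999, F: 1.0
Multiply by 1 to clear fractions: C: 5.999 ~= 6, H: 12.999 ~= 13, F: 1.0 ~= 1
Reduce by GCD to get the simplest whole-number ratio:

6:13:1


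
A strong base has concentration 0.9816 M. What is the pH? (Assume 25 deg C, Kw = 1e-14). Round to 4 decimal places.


A strong base dissociates completely, so [OH-] equals the given concentration.
pOH = -log10([OH-]) = -log10(0.9816) = 0.008065
pH = 14 - pOH = 14 - 0.008065
pH = 13.991935, rounded to 4 dp:

13.9919


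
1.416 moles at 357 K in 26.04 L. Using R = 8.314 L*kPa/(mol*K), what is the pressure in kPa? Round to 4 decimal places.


PV = nRT, solve for P = nRT / V.
nRT = 1.416 * 8.314 * 357 = 4202.8268
P = 4202.8268 / 26.04
P = 161.39887865 kPa, rounded to 4 dp:

161.3989 kPa


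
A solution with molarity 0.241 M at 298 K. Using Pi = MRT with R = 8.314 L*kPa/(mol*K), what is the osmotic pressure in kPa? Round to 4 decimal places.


Osmotic pressure (van't Hoff): Pi = M*R*T.
RT = 8.314 * 298 = 2477.572
Pi = 0.241 * 2477.572
Pi = 597.094852 kPa, rounded to 4 dp:

597.0949 kPa


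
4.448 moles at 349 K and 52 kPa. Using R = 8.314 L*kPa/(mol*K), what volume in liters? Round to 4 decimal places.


PV = nRT, solve for V = nRT / P.
nRT = 4.448 * 8.314 * 349 = 12906.2545
V = 12906.2545 / 52
V = 248.19720192 L, rounded to 4 dp:

248.1972 L


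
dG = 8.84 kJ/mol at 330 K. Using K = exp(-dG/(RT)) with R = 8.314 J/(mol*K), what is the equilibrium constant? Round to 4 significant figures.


dG is in kJ/mol; multiply by 1000 to match R in J/(mol*K).
RT = 8.314 * 330 = 2743.62 J/mol
exponent = -dG*1000 / (RT) = -(8.84*1000) / 2743.62 = -3.22202054
K = exp(-3.22202054)
K = 0.039874409, rounded to 4 significant figures:

0.03987


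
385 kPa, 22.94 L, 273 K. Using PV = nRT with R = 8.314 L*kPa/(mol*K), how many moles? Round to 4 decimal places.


PV = nRT, solve for n = PV / (RT).
PV = 385 * 22.94 = 8831.9
RT = 8.314 * 273 = 2269.722
n = 8831.9 / 2269.722
n = 3.89118139 mol, rounded to 4 dp:

3.8912 mol


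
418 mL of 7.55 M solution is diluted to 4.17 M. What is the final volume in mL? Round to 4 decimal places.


Dilution: M1*V1 = M2*V2, solve for V2.
V2 = M1*V1 / M2
V2 = 7.55 * 418 / 4.17
V2 = 3155.9 / 4.17
V2 = 756.81055156 mL, rounded to 4 dp:

756.8106 mL


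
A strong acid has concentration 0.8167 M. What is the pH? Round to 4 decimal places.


A strong acid dissociates completely, so [H+] equals the given concentration.
pH = -log10([H+]) = -log10(0.8167)
pH = 0.08793744, rounded to 4 dp:

0.0879


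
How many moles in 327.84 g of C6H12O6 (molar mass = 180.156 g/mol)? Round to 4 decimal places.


n = mass / M
n = 327.84 / 180.156
n = 1.81975621 mol, rounded to 4 dp:

1.8198 mol


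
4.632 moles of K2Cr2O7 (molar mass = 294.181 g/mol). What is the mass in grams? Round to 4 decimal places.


mass = n * M
mass = 4.632 * 294.181
mass = 1362.646392 g, rounded to 4 dp:

1362.6464 g


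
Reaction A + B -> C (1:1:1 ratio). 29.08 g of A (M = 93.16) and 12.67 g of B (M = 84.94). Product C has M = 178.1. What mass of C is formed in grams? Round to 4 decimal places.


Find moles of each reactant; the smaller value is the limiting reagent in a 1:1:1 reaction, so moles_C equals moles of the limiter.
n_A = mass_A / M_A = 29.08 / 93.16 = 0.312151 mol
n_B = mass_B / M_B = 12.67 / 84.94 = 0.149164 mol
Limiting reagent: B (smaller), n_limiting = 0.149164 mol
mass_C = n_limiting * M_C = 0.149164 * 178.1
mass_C = 26.5661084 g, rounded to 4 dp:

26.5661 g


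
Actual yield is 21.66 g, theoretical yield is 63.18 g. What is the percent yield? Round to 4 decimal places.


% yield = 100 * actual / theoretical
% yield = 100 * 21.66 / 63.18
% yield = 34.28300095 %, rounded to 4 dp:

34.2830 %


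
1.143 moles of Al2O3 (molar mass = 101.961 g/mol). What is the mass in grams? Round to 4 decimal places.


mass = n * M
mass = 1.143 * 101.961
mass = 116.541423 g, rounded to 4 dp:

116.5414 g


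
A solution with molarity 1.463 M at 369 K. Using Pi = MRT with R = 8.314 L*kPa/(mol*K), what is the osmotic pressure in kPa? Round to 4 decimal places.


Osmotic pressure (van't Hoff): Pi = M*R*T.
RT = 8.314 * 369 = 3067.866
Pi = 1.463 * 3067.866
Pi = 4488.287958 kPa, rounded to 4 dp:

4488.2880 kPa


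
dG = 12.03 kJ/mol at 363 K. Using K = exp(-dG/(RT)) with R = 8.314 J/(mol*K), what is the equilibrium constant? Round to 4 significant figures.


dG is in kJ/mol; multiply by 1000 to match R in J/(mol*K).
RT = 8.314 * 363 = 3017.982 J/mol
exponent = -dG*1000 / (RT) = -(12.03*1000) / 3017.982 = -3.98610727
K = exp(-3.98610727)
K = 0.018571869, rounded to 4 significant figures:

0.01857


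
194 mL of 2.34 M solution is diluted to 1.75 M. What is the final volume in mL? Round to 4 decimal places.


Dilution: M1*V1 = M2*V2, solve for V2.
V2 = M1*V1 / M2
V2 = 2.34 * 194 / 1.75
V2 = 453.96 / 1.75
V2 = 259.40571429 mL, rounded to 4 dp:

259.4057 mL


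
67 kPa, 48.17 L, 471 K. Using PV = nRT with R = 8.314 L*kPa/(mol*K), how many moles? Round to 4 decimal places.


PV = nRT, solve for n = PV / (RT).
PV = 67 * 48.17 = 3227.39
RT = 8.314 * 471 = 3915.894
n = 3227.39 / 3915.894
n = 0.82417706 mol, rounded to 4 dp:

0.8242 mol


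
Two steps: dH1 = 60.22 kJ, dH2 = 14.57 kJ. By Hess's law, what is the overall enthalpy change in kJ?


Hess's law: enthalpy is a state function, so add the step enthalpies.
dH_total = dH1 + dH2 = 60.22 + (14.57)
dH_total = 74.79 kJ:

74.79 kJ


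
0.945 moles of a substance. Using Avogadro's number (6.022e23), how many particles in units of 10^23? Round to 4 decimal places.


N = n * NA, then divide by 1e23 for the requested units.
N / 1e23 = n * 6.022
N / 1e23 = 0.945 * 6.022
N / 1e23 = 5.69079, rounded to 4 dp:

5.6908


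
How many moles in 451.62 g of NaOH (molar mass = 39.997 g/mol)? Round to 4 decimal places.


n = mass / M
n = 451.62 / 39.997
n = 11.29134685 mol, rounded to 4 dp:

11.2913 mol


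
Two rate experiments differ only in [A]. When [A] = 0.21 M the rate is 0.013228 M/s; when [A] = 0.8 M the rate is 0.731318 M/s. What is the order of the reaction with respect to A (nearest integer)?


Rate is proportional to [A]^n, so rate2/rate1 = ([A]2/[A]1)^n. Take logs to solve for n.
rate2/rate1 = 0.731318 / 0.013228 = 55.2856
[A]2/[A]1 = 0.8 / 0.21 = 3.8095
n = ln(55.2856) / ln(3.8095) = 3.0
Nearest integer order:

3


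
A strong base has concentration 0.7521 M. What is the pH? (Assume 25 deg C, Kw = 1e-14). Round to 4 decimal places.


A strong base dissociates completely, so [OH-] equals the given concentration.
pOH = -log10([OH-]) = -log10(0.7521) = 0.123724
pH = 14 - pOH = 14 - 0.123724
pH = 13.876276, rounded to 4 dp:

13.8763


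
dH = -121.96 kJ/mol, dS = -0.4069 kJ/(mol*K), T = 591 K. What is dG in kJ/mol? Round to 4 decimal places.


Gibbs: dG = dH - T*dS (consistent units, dS already in kJ/(mol*K)).
T*dS = 591 * -0.4069 = -240.4779
dG = -121.96 - (-240.4779)
dG = 118.5179 kJ/mol, rounded to 4 dp:

118.5179 kJ/mol


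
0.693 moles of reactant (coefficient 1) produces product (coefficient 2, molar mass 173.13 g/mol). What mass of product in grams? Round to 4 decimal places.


Use the coefficient ratio to convert reactant moles to product moles, then multiply by the product's molar mass.
moles_P = moles_R * (coeff_P / coeff_R) = 0.693 * (2/1) = 1.386
mass_P = moles_P * M_P = 1.386 * 173.13
mass_P = 239.95818 g, rounded to 4 dp:

239.9582 g


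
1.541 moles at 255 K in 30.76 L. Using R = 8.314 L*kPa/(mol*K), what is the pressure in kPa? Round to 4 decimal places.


PV = nRT, solve for P = nRT / V.
nRT = 1.541 * 8.314 * 255 = 3267.0279
P = 3267.0279 / 30.76
P = 106.21026983 kPa, rounded to 4 dp:

106.2103 kPa


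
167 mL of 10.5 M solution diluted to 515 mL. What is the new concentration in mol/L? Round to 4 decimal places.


Dilution: M1*V1 = M2*V2, solve for M2.
M2 = M1*V1 / V2
M2 = 10.5 * 167 / 515
M2 = 1753.5 / 515
M2 = 3.40485437 mol/L, rounded to 4 dp:

3.4049 mol/L


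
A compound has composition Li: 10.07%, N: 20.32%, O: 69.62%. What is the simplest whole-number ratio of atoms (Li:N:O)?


Assume 100 g of compound, divide each mass% by atomic mass to get moles, then normalize by the smallest to get a raw atom ratio.
Moles per 100 g: Li: 10.07/6.941 = 1.4508, N: 20.32/14.007 = 1.4507, O: 69.62/15.999 = 4.3515
Raw ratio (divide by min = 1.4507): Li: 1.0, N: 1.0, O: 3.0
Multiply by 1 to clear fractions: Li: 1.0 ~= 1, N: 1.0 ~= 1, O: 3.0 ~= 3
Reduce by GCD to get the simplest whole-number ratio:

1:1:3


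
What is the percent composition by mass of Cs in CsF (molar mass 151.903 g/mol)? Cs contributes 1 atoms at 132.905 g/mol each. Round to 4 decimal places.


pct = 100 * (n_elem * M_elem) / M_total
mass_contribution = 1 * 132.905 = 132.905 g/mol
pct = 100 * 132.905 / 151.903
pct = 87.49333456 %, rounded to 4 dp:

87.4933 %


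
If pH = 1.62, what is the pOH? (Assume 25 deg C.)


At 25 deg C, pH + pOH = 14.
pOH = 14 - pH = 14 - 1.62
pOH = 12.38:

12.38


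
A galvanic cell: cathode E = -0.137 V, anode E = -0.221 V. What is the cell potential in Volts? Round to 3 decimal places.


Standard cell potential: E_cell = E_cathode - E_anode.
E_cell = -0.137 - (-0.221)
E_cell = 0.084 V, rounded to 3 dp:

0.084 V


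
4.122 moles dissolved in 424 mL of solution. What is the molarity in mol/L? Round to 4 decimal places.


Convert volume to liters: V_L = V_mL / 1000.
V_L = 424 / 1000 = 0.424 L
M = n / V_L = 4.122 / 0.424
M = 9.72169811 mol/L, rounded to 4 dp:

9.7217 mol/L


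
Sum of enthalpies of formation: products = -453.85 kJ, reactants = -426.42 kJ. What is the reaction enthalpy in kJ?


dH_rxn = sum(dH_f products) - sum(dH_f reactants)
dH_rxn = -453.85 - (-426.42)
dH_rxn = -27.43 kJ:

-27.43 kJ


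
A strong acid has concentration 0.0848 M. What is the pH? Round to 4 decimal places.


A strong acid dissociates completely, so [H+] equals the given concentration.
pH = -log10([H+]) = -log10(0.0848)
pH = 1.07160415, rounded to 4 dp:

1.0716


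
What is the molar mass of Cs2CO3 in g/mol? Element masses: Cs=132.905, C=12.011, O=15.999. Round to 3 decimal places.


M = sum(count * atomic_mass) over atoms.
M = 2*132.905 + 1*12.011 + 3*15.999
M = 265.81 + 12.011 + 47.997
M = 325.818 g/mol, rounded to 3 dp:

325.818 g/mol


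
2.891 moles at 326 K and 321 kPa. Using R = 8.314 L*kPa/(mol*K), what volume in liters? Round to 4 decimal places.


PV = nRT, solve for V = nRT / P.
nRT = 2.891 * 8.314 * 326 = 7835.6623
V = 7835.6623 / 321
V = 24.41016293 L, rounded to 4 dp:

24.4102 L


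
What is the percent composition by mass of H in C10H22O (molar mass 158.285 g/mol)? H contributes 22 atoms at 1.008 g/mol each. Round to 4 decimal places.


pct = 100 * (n_elem * M_elem) / M_total
mass_contribution = 22 * 1.008 = 22.176 g/mol
pct = 100 * 22.176 / 158.285
pct = 14.01017153 %, rounded to 4 dp:

14.0102 %


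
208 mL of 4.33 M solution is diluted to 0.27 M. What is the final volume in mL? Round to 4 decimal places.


Dilution: M1*V1 = M2*V2, solve for V2.
V2 = M1*V1 / M2
V2 = 4.33 * 208 / 0.27
V2 = 900.64 / 0.27
V2 = 3335.7037037 mL, rounded to 4 dp:

3335.7037 mL


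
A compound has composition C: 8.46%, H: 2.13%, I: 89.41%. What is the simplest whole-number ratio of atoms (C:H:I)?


Assume 100 g of compound, divide each mass% by atomic mass to get moles, then normalize by the smallest to get a raw atom ratio.
Moles per 100 g: C: 8.46/12.011 = 0.7044, H: 2.13/1.008 = 2.1131, I: 89.41/126.904 = 0.7045
Raw ratio (divide by min = 0.7044): C: 1.0, H: 3.0, I: 1.0
Multiply by 1 to clear fractions: C: 1.0 ~= 1, H: 3.0 ~= 3, I: 1.0 ~= 1
Reduce by GCD to get the simplest whole-number ratio:

1:3:1


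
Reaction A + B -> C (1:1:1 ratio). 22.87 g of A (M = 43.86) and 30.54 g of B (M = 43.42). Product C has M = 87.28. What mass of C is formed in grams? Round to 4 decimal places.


Find moles of each reactant; the smaller value is the limiting reagent in a 1:1:1 reaction, so moles_C equals moles of the limiter.
n_A = mass_A / M_A = 22.87 / 43.86 = 0.521432 mol
n_B = mass_B / M_B = 30.54 / 43.42 = 0.703363 mol
Limiting reagent: A (smaller), n_limiting = 0.521432 mol
mass_C = n_limiting * M_C = 0.521432 * 87.28
mass_C = 45.51058496 g, rounded to 4 dp:

45.5106 g


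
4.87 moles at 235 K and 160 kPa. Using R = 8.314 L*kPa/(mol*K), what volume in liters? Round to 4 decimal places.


PV = nRT, solve for V = nRT / P.
nRT = 4.87 * 8.314 * 235 = 9514.9573
V = 9514.9573 / 160
V = 59.46848312 L, rounded to 4 dp:

59.4685 L


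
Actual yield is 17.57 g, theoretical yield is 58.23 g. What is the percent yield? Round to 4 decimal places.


% yield = 100 * actual / theoretical
% yield = 100 * 17.57 / 58.23
% yield = 30.17345011 %, rounded to 4 dp:

30.1735 %


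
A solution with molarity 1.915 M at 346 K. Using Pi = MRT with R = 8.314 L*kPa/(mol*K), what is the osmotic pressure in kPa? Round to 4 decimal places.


Osmotic pressure (van't Hoff): Pi = M*R*T.
RT = 8.314 * 346 = 2876.644
Pi = 1.915 * 2876.644
Pi = 5508.77326 kPa, rounded to 4 dp:

5508.7733 kPa


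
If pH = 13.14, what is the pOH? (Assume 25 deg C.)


At 25 deg C, pH + pOH = 14.
pOH = 14 - pH = 14 - 13.14
pOH = 0.86:

0.86


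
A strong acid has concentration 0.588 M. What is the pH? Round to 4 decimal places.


A strong acid dissociates completely, so [H+] equals the given concentration.
pH = -log10([H+]) = -log10(0.588)
pH = 0.23062267, rounded to 4 dp:

0.2306


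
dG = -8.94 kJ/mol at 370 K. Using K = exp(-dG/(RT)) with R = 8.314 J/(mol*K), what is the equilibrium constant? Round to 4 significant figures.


dG is in kJ/mol; multiply by 1000 to match R in J/(mol*K).
RT = 8.314 * 370 = 3076.18 J/mol
exponent = -dG*1000 / (RT) = -(-8.94*1000) / 3076.18 = 2.90620185
K = exp(2.90620185)
K = 18.287209, rounded to 4 significant figures:

18.29


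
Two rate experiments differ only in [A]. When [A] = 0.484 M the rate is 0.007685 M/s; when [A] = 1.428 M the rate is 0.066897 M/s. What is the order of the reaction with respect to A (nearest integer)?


Rate is proportional to [A]^n, so rate2/rate1 = ([A]2/[A]1)^n. Take logs to solve for n.
rate2/rate1 = 0.066897 / 0.007685 = 8.7049
[A]2/[A]1 = 1.428 / 0.484 = 2.9504
n = ln(8.7049) / ln(2.9504) = 2.0
Nearest integer order:

2


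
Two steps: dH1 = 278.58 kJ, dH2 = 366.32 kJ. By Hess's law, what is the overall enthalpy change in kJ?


Hess's law: enthalpy is a state function, so add the step enthalpies.
dH_total = dH1 + dH2 = 278.58 + (366.32)
dH_total = 644.9 kJ:

644.90 kJ


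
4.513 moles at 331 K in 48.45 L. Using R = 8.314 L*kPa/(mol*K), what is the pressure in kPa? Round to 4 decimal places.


PV = nRT, solve for P = nRT / V.
nRT = 4.513 * 8.314 * 331 = 12419.4781
P = 12419.4781 / 48.45
P = 256.3359773 kPa, rounded to 4 dp:

256.3360 kPa


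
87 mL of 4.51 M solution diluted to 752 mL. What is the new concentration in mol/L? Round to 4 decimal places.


Dilution: M1*V1 = M2*V2, solve for M2.
M2 = M1*V1 / V2
M2 = 4.51 * 87 / 752
M2 = 392.37 / 752
M2 = 0.52176862 mol/L, rounded to 4 dp:

0.5218 mol/L


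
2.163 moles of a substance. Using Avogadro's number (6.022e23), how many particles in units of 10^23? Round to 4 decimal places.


N = n * NA, then divide by 1e23 for the requested units.
N / 1e23 = n * 6.022
N / 1e23 = 2.163 * 6.022
N / 1e23 = 13.025586, rounded to 4 dp:

13.0256


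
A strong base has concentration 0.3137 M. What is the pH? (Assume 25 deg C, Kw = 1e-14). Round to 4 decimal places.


A strong base dissociates completely, so [OH-] equals the given concentration.
pOH = -log10([OH-]) = -log10(0.3137) = 0.503485
pH = 14 - pOH = 14 - 0.503485
pH = 13.496515, rounded to 4 dp:

13.4965


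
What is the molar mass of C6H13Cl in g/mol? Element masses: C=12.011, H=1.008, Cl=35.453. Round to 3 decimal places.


M = sum(count * atomic_mass) over atoms.
M = 6*12.011 + 13*1.008 + 1*35.453
M = 72.066 + 13.104 + 35.453
M = 120.623 g/mol, rounded to 3 dp:

120.623 g/mol


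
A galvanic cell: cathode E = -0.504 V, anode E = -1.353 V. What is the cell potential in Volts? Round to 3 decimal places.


Standard cell potential: E_cell = E_cathode - E_anode.
E_cell = -0.504 - (-1.353)
E_cell = 0.849 V, rounded to 3 dp:

0.849 V


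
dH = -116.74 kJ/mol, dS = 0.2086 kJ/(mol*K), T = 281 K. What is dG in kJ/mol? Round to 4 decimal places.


Gibbs: dG = dH - T*dS (consistent units, dS already in kJ/(mol*K)).
T*dS = 281 * 0.2086 = 58.6166
dG = -116.74 - (58.6166)
dG = -175.3566 kJ/mol, rounded to 4 dp:

-175.3566 kJ/mol


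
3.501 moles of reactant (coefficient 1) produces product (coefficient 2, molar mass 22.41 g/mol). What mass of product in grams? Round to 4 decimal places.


Use the coefficient ratio to convert reactant moles to product moles, then multiply by the product's molar mass.
moles_P = moles_R * (coeff_P / coeff_R) = 3.501 * (2/1) = 7.002
mass_P = moles_P * M_P = 7.002 * 22.41
mass_P = 156.91482 g, rounded to 4 dp:

156.9148 g


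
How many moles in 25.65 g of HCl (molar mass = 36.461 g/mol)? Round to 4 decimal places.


n = mass / M
n = 25.65 / 36.461
n = 0.7034914 mol, rounded to 4 dp:

0.7035 mol


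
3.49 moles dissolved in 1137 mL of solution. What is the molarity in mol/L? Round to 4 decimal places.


Convert volume to liters: V_L = V_mL / 1000.
V_L = 1137 / 1000 = 1.137 L
M = n / V_L = 3.49 / 1.137
M = 3.06948109 mol/L, rounded to 4 dp:

3.0695 mol/L


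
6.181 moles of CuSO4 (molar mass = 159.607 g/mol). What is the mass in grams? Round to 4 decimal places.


mass = n * M
mass = 6.181 * 159.607
mass = 986.530867 g, rounded to 4 dp:

986.5309 g


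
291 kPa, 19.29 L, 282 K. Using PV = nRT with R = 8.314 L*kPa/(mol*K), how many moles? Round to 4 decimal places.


PV = nRT, solve for n = PV / (RT).
PV = 291 * 19.29 = 5613.39
RT = 8.314 * 282 = 2344.548
n = 5613.39 / 2344.548
n = 2.39423121 mol, rounded to 4 dp:

2.3942 mol


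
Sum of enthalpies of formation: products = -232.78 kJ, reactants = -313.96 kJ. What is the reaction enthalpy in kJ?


dH_rxn = sum(dH_f products) - sum(dH_f reactants)
dH_rxn = -232.78 - (-313.96)
dH_rxn = 81.18 kJ:

81.18 kJ


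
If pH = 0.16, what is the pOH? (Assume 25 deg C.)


At 25 deg C, pH + pOH = 14.
pOH = 14 - pH = 14 - 0.16
pOH = 13.84:

13.84


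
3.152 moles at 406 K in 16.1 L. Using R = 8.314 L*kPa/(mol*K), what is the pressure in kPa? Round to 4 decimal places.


PV = nRT, solve for P = nRT / V.
nRT = 3.152 * 8.314 * 406 = 10639.5256
P = 10639.5256 / 16.1
P = 660.84009938 kPa, rounded to 4 dp:

660.8401 kPa


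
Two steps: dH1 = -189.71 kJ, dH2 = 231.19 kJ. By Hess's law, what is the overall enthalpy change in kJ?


Hess's law: enthalpy is a state function, so add the step enthalpies.
dH_total = dH1 + dH2 = -189.71 + (231.19)
dH_total = 41.48 kJ:

41.48 kJ


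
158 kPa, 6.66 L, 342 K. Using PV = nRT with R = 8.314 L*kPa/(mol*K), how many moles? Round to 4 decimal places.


PV = nRT, solve for n = PV / (RT).
PV = 158 * 6.66 = 1052.28
RT = 8.314 * 342 = 2843.388
n = 1052.28 / 2843.388
n = 0.37007964 mol, rounded to 4 dp:

0.3701 mol


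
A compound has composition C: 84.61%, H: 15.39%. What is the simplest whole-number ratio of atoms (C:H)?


Assume 100 g of compound, divide each mass% by atomic mass to get moles, then normalize by the smallest to get a raw atom ratio.
Moles per 100 g: C: 84.61/12.011 = 7.0444, H: 15.39/1.008 = 15.2679
Raw ratio (divide by min = 7.0444): C: 1.0, H: 2.167
Multiply by 6 to clear fractions: C: 6.0 ~= 6, H: 13.004 ~= 13
Reduce by GCD to get the simplest whole-number ratio:

6:13


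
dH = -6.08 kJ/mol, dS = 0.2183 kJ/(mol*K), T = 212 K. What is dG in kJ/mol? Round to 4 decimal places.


Gibbs: dG = dH - T*dS (consistent units, dS already in kJ/(mol*K)).
T*dS = 212 * 0.2183 = 46.2796
dG = -6.08 - (46.2796)
dG = -52.3596 kJ/mol, rounded to 4 dp:

-52.3596 kJ/mol


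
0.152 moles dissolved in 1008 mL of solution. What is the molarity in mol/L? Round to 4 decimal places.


Convert volume to liters: V_L = V_mL / 1000.
V_L = 1008 / 1000 = 1.008 L
M = n / V_L = 0.152 / 1.008
M = 0.15079365 mol/L, rounded to 4 dp:

0.1508 mol/L


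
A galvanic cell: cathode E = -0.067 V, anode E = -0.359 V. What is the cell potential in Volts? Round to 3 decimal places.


Standard cell potential: E_cell = E_cathode - E_anode.
E_cell = -0.067 - (-0.359)
E_cell = 0.292 V, rounded to 3 dp:

0.292 V


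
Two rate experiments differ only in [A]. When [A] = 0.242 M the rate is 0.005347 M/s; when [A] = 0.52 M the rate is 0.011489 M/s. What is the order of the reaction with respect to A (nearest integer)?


Rate is proportional to [A]^n, so rate2/rate1 = ([A]2/[A]1)^n. Take logs to solve for n.
rate2/rate1 = 0.011489 / 0.005347 = 2.1487
[A]2/[A]1 = 0.52 / 0.242 = 2.1488
n = ln(2.1487) / ln(2.1488) = 1.0
Nearest integer order:

1


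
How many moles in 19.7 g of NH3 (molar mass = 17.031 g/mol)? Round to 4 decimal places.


n = mass / M
n = 19.7 / 17.031
n = 1.15671423 mol, rounded to 4 dp:

1.1567 mol


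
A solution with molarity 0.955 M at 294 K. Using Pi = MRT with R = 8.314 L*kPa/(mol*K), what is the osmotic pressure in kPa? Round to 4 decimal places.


Osmotic pressure (van't Hoff): Pi = M*R*T.
RT = 8.314 * 294 = 2444.316
Pi = 0.955 * 2444.316
Pi = 2334.32178 kPa, rounded to 4 dp:

2334.3218 kPa


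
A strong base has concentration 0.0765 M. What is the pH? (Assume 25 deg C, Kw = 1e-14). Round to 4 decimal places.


A strong base dissociates completely, so [OH-] equals the given concentration.
pOH = -log10([OH-]) = -log10(0.0765) = 1.116339
pH = 14 - pOH = 14 - 1.116339
pH = 12.883661, rounded to 4 dp:

12.8837


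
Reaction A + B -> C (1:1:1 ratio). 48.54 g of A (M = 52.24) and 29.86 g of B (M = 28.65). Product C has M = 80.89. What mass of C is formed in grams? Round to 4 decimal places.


Find moles of each reactant; the smaller value is the limiting reagent in a 1:1:1 reaction, so moles_C equals moles of the limiter.
n_A = mass_A / M_A = 48.54 / 52.24 = 0.929173 mol
n_B = mass_B / M_B = 29.86 / 28.65 = 1.042234 mol
Limiting reagent: A (smaller), n_limiting = 0.929173 mol
mass_C = n_limiting * M_C = 0.929173 * 80.89
mass_C = 75.16080397 g, rounded to 4 dp:

75.1608 g


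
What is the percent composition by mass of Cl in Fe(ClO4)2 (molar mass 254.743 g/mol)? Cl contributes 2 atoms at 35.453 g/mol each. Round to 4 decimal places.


pct = 100 * (n_elem * M_elem) / M_total
mass_contribution = 2 * 35.453 = 70.906 g/mol
pct = 100 * 70.906 / 254.743
pct = 27.83432715 %, rounded to 4 dp:

27.8343 %


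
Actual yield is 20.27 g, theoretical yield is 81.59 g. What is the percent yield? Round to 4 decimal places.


% yield = 100 * actual / theoretical
% yield = 100 * 20.27 / 81.59
% yield = 24.84373085 %, rounded to 4 dp:

24.8437 %


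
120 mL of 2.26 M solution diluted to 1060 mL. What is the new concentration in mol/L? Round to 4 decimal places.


Dilution: M1*V1 = M2*V2, solve for M2.
M2 = M1*V1 / V2
M2 = 2.26 * 120 / 1060
M2 = 271.2 / 1060
M2 = 0.25584906 mol/L, rounded to 4 dp:

0.2558 mol/L


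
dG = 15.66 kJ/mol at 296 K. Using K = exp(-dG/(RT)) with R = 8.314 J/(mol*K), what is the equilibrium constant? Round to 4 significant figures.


dG is in kJ/mol; multiply by 1000 to match R in J/(mol*K).
RT = 8.314 * 296 = 2460.944 J/mol
exponent = -dG*1000 / (RT) = -(15.66*1000) / 2460.944 = -6.36341176
K = exp(-6.36341176)
K = 0.0017234766, rounded to 4 significant figures:

0.001723


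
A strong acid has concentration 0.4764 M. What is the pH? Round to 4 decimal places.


A strong acid dissociates completely, so [H+] equals the given concentration.
pH = -log10([H+]) = -log10(0.4764)
pH = 0.32202825, rounded to 4 dp:

0.3220


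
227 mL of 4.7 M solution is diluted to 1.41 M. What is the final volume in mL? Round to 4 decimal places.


Dilution: M1*V1 = M2*V2, solve for V2.
V2 = M1*V1 / M2
V2 = 4.7 * 227 / 1.41
V2 = 1066.9 / 1.41
V2 = 756.66666667 mL, rounded to 4 dp:

756.6667 mL


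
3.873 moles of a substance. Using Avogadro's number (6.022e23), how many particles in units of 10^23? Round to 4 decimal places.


N = n * NA, then divide by 1e23 for the requested units.
N / 1e23 = n * 6.022
N / 1e23 = 3.873 * 6.022
N / 1e23 = 23.323206, rounded to 4 dp:

23.3232


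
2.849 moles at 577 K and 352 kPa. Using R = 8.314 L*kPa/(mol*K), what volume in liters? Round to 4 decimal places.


PV = nRT, solve for V = nRT / P.
nRT = 2.849 * 8.314 * 577 = 13667.1601
V = 13667.1601 / 352
V = 38.82715938 L, rounded to 4 dp:

38.8272 L


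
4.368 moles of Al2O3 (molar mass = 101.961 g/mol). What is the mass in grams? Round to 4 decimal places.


mass = n * M
mass = 4.368 * 101.961
mass = 445.365648 g, rounded to 4 dp:

445.3656 g


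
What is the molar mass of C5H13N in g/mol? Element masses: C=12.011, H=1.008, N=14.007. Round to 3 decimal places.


M = sum(count * atomic_mass) over atoms.
M = 5*12.011 + 13*1.008 + 1*14.007
M = 60.055 + 13.104 + 14.007
M = 87.166 g/mol, rounded to 3 dp:

87.166 g/mol


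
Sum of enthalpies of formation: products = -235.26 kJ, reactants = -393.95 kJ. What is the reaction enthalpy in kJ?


dH_rxn = sum(dH_f products) - sum(dH_f reactants)
dH_rxn = -235.26 - (-393.95)
dH_rxn = 158.69 kJ:

158.69 kJ


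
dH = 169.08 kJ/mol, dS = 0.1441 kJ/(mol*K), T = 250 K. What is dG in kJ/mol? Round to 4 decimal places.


Gibbs: dG = dH - T*dS (consistent units, dS already in kJ/(mol*K)).
T*dS = 250 * 0.1441 = 36.025
dG = 169.08 - (36.025)
dG = 133.055 kJ/mol, rounded to 4 dp:

133.0550 kJ/mol


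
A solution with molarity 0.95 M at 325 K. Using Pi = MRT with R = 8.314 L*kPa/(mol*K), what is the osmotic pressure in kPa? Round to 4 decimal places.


Osmotic pressure (van't Hoff): Pi = M*R*T.
RT = 8.314 * 325 = 2702.05
Pi = 0.95 * 2702.05
Pi = 2566.9475 kPa, rounded to 4 dp:

2566.9475 kPa


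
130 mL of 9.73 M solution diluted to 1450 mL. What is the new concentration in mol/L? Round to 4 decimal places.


Dilution: M1*V1 = M2*V2, solve for M2.
M2 = M1*V1 / V2
M2 = 9.73 * 130 / 1450
M2 = 1264.9 / 1450
M2 = 0.87234483 mol/L, rounded to 4 dp:

0.8723 mol/L


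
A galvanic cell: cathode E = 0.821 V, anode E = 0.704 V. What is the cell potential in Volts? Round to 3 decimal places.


Standard cell potential: E_cell = E_cathode - E_anode.
E_cell = 0.821 - (0.704)
E_cell = 0.117 V, rounded to 3 dp:

0.117 V


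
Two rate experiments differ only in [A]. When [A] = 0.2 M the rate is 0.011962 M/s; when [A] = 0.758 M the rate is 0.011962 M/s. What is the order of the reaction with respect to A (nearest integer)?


Rate is proportional to [A]^n, so rate2/rate1 = ([A]2/[A]1)^n. Take logs to solve for n.
rate2/rate1 = 0.011962 / 0.011962 = 1.0
[A]2/[A]1 = 0.758 / 0.2 = 3.79
n = ln(1.0) / ln(3.79) = 0.0
Nearest integer order:

0


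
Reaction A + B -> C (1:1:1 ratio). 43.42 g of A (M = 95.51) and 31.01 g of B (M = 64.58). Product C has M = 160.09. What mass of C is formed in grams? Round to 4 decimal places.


Find moles of each reactant; the smaller value is the limiting reagent in a 1:1:1 reaction, so moles_C equals moles of the limiter.
n_A = mass_A / M_A = 43.42 / 95.51 = 0.454612 mol
n_B = mass_B / M_B = 31.01 / 64.58 = 0.48018 mol
Limiting reagent: A (smaller), n_limiting = 0.454612 mol
mass_C = n_limiting * M_C = 0.454612 * 160.09
mass_C = 72.77883508 g, rounded to 4 dp:

72.7788 g


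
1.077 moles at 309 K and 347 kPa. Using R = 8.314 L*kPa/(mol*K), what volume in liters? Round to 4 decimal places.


PV = nRT, solve for V = nRT / P.
nRT = 1.077 * 8.314 * 309 = 2766.841
V = 2766.841 / 347
V = 7.97360519 L, rounded to 4 dp:

7.9736 L


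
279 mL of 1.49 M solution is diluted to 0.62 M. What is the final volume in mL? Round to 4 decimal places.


Dilution: M1*V1 = M2*V2, solve for V2.
V2 = M1*V1 / M2
V2 = 1.49 * 279 / 0.62
V2 = 415.71 / 0.62
V2 = 670.5 mL, rounded to 4 dp:

670.5000 mL


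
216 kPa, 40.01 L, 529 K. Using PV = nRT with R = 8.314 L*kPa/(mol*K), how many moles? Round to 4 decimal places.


PV = nRT, solve for n = PV / (RT).
PV = 216 * 40.01 = 8642.16
RT = 8.314 * 529 = 4398.106
n = 8642.16 / 4398.106
n = 1.9649731 mol, rounded to 4 dp:

1.9650 mol


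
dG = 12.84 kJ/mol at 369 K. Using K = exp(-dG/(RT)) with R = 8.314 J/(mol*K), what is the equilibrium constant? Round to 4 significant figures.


dG is in kJ/mol; multiply by 1000 to match R in J/(mol*K).
RT = 8.314 * 369 = 3067.866 J/mol
exponent = -dG*1000 / (RT) = -(12.84*1000) / 3067.866 = -4.1853197
K = exp(-4.1853197)
K = 0.01521734, rounded to 4 significant figures:

0.01522


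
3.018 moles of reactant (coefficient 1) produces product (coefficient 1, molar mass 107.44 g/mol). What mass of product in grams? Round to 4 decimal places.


Use the coefficient ratio to convert reactant moles to product moles, then multiply by the product's molar mass.
moles_P = moles_R * (coeff_P / coeff_R) = 3.018 * (1/1) = 3.018
mass_P = moles_P * M_P = 3.018 * 107.44
mass_P = 324.25392 g, rounded to 4 dp:

324.2539 g


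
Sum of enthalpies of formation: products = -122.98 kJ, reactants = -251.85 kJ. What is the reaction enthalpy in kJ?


dH_rxn = sum(dH_f products) - sum(dH_f reactants)
dH_rxn = -122.98 - (-251.85)
dH_rxn = 128.87 kJ:

128.87 kJ


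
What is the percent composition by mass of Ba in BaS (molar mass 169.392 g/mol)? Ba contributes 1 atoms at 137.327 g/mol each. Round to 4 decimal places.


pct = 100 * (n_elem * M_elem) / M_total
mass_contribution = 1 * 137.327 = 137.327 g/mol
pct = 100 * 137.327 / 169.392
pct = 81.07053462 %, rounded to 4 dp:

81.0705 %


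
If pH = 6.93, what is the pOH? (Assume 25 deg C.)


At 25 deg C, pH + pOH = 14.
pOH = 14 - pH = 14 - 6.93
pOH = 7.07:

7.07


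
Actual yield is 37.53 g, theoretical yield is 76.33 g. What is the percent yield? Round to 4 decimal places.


% yield = 100 * actual / theoretical
% yield = 100 * 37.53 / 76.33
% yield = 49.16808594 %, rounded to 4 dp:

49.1681 %


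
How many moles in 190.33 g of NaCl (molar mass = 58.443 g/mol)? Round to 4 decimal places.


n = mass / M
n = 190.33 / 58.443
n = 3.25667745 mol, rounded to 4 dp:

3.2567 mol


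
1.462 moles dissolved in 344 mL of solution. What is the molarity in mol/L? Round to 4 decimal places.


Convert volume to liters: V_L = V_mL / 1000.
V_L = 344 / 1000 = 0.344 L
M = n / V_L = 1.462 / 0.344
M = 4.25 mol/L, rounded to 4 dp:

4.2500 mol/L


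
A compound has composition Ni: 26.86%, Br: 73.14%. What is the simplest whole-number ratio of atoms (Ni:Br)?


Assume 100 g of compound, divide each mass% by atomic mass to get moles, then normalize by the smallest to get a raw atom ratio.
Moles per 100 g: Ni: 26.86/58.693 = 0.4576, Br: 73.14/79.904 = 0.9153
Raw ratio (divide by min = 0.4576): Ni: 1.0, Br: 2.0
Multiply by 1 to clear fractions: Ni: 1.0 ~= 1, Br: 2.0 ~= 2
Reduce by GCD to get the simplest whole-number ratio:

1:2


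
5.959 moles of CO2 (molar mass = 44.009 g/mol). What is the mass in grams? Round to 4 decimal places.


mass = n * M
mass = 5.959 * 44.009
mass = 262.249631 g, rounded to 4 dp:

262.2496 g


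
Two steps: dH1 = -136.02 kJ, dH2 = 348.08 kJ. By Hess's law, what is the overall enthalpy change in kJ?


Hess's law: enthalpy is a state function, so add the step enthalpies.
dH_total = dH1 + dH2 = -136.02 + (348.08)
dH_total = 212.06 kJ:

212.06 kJ


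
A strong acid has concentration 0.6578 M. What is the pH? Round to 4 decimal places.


A strong acid dissociates completely, so [H+] equals the given concentration.
pH = -log10([H+]) = -log10(0.6578)
pH = 0.18190613, rounded to 4 dp:

0.1819


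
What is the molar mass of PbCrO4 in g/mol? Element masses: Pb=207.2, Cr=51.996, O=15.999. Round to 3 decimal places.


M = sum(count * atomic_mass) over atoms.
M = 1*207.2 + 1*51.996 + 4*15.999
M = 207.2 + 51.996 + 63.996
M = 323.192 g/mol, rounded to 3 dp:

323.192 g/mol


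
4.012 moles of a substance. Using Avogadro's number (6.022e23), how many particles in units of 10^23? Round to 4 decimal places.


N = n * NA, then divide by 1e23 for the requested units.
N / 1e23 = n * 6.022
N / 1e23 = 4.012 * 6.022
N / 1e23 = 24.160264, rounded to 4 dp:

24.1603


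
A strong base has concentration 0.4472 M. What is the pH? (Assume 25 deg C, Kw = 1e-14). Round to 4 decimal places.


A strong base dissociates completely, so [OH-] equals the given concentration.
pOH = -log10([OH-]) = -log10(0.4472) = 0.349498
pH = 14 - pOH = 14 - 0.349498
pH = 13.650502, rounded to 4 dp:

13.6505
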